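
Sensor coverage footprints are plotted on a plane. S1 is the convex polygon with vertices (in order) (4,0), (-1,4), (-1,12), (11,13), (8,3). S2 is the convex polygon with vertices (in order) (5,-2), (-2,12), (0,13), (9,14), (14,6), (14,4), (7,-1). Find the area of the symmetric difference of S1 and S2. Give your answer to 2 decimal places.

75.89

|S1| = 110, |S2| = 154, |S1∩S2| = 94.0529.
|S1 △ S2| = |S1| + |S2| − 2·|S1∩S2| = 110 + 154 − 188.1058 = 75.89.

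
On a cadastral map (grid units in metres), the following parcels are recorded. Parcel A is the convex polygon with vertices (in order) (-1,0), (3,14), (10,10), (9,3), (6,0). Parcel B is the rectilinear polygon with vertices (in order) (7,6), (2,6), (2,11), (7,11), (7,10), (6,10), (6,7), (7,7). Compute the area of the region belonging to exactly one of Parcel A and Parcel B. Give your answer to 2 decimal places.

79.07

|Parcel A| = 101, |Parcel B| = 22, |Parcel A∩Parcel B| = 21.9643.
|Parcel A △ Parcel B| = |Parcel A| + |Parcel B| − 2·|Parcel A∩Parcel B| = 101 + 22 − 43.9286 = 79.07.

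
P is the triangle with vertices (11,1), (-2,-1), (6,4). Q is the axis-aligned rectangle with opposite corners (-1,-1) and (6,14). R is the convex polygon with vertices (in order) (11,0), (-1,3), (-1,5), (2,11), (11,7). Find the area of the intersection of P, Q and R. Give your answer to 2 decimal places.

4.32

The intersection is the polygon with vertices (6,4), (6,1.25), (2.857,2.036).
By the shoelace formula its area is 4.32.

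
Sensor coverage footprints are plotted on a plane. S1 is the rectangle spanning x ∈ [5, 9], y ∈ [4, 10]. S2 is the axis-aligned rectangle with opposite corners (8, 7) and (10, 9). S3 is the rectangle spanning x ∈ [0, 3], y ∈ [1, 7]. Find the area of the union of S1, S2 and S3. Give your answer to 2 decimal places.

By inclusion–exclusion:
Individual areas: |S1| = 24, |S2| = 4, |S3| = 18.
|S1∩S2|: x∈[8,9], y∈[7,9] → 1·2 = 2.
|S1∩S3| = 0 (no overlap).
|S2∩S3| = 0 (no overlap).
|S1∩S2∩S3| = 0.
|S1 ∪ S2 ∪ S3| = 46 − 2 + 0 = 44.00.

44.00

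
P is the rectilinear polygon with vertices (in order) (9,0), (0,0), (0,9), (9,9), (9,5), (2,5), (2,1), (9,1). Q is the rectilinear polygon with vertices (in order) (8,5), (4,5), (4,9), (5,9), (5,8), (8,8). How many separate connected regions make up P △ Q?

2

P △ Q splits into 2 disjoint pieces (area 33, area 7).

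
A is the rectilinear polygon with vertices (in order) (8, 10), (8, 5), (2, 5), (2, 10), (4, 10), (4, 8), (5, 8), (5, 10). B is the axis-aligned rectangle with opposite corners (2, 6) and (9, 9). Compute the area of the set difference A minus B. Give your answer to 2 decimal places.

11.00

|A| = 28, |A∩B| = 17.
|A ∖ B| = |A| − |A∩B| = 28 − 17 = 11.00.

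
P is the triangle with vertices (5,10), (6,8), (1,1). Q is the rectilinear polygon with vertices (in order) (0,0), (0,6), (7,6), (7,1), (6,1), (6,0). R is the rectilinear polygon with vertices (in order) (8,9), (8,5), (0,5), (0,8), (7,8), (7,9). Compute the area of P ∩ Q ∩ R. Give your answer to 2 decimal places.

1.21

The intersection is the polygon with vertices (3.222,6), (4.571,6), (3.857,5), (2.778,5).
By the shoelace formula its area is 1.21.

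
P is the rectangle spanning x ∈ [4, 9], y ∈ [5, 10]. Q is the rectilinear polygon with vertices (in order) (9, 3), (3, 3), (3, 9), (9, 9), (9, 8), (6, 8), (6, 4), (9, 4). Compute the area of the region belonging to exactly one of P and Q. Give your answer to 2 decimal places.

27.00

|P| = 25, |Q| = 24, |P∩Q| = 11.
|P △ Q| = |P| + |Q| − 2·|P∩Q| = 25 + 24 − 22 = 27.00.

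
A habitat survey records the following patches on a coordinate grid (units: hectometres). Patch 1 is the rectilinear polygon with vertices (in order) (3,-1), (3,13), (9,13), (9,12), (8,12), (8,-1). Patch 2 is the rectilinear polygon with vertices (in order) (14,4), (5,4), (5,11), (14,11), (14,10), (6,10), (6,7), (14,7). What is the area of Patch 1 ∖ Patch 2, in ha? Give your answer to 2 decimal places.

56.00

|Patch 1| = 71, |Patch 1∩Patch 2| = 15.
|Patch 1 ∖ Patch 2| = |Patch 1| − |Patch 1∩Patch 2| = 71 − 15 = 56.00.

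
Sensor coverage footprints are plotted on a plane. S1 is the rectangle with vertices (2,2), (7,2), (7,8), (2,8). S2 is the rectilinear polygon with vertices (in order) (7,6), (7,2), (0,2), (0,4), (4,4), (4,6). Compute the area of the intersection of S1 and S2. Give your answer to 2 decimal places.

The intersection is the polygon with vertices (7,2), (2,2), (2,4), (4,4), (4,6), (7,6).
By the shoelace formula its area is 16.00.

16.00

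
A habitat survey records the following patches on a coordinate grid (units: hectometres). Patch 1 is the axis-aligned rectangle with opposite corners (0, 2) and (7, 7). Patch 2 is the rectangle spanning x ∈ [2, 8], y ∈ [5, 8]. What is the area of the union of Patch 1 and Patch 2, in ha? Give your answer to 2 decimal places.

43.00

By inclusion–exclusion:
Individual areas: |Patch 1| = 35, |Patch 2| = 18.
|Patch 1∩Patch 2|: x∈[2,7], y∈[5,7] → 5·2 = 10.
|Patch 1 ∪ Patch 2| = 53 − 10 = 43.00.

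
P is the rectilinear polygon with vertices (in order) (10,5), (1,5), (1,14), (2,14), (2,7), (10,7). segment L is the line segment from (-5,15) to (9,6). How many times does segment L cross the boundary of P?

3

The segment meets the boundary at (7.444,7), (2,10.5), (1,11.143).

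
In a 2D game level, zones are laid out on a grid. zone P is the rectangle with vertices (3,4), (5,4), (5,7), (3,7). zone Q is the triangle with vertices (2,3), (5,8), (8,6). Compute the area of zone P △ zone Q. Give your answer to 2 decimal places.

|zone P| = 6, |zone Q| = 10.5, |zone P∩zone Q| = 4.1167.
|zone P △ zone Q| = |zone P| + |zone Q| − 2·|zone P∩zone Q| = 6 + 10.5 − 8.2333 = 8.27.

8.27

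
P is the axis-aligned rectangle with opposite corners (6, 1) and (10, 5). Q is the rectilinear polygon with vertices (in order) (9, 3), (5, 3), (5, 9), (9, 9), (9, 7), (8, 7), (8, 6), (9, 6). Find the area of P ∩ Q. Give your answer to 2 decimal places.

The intersection is the polygon with vertices (6,5), (9,5), (9,3), (6,3).
By the shoelace formula its area is 6.00.

6.00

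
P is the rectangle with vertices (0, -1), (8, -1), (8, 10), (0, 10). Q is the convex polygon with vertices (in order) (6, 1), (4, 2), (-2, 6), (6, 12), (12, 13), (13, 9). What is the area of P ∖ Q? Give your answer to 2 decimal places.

|P| = 88, |P∩Q| = 55.2143.
|P ∖ Q| = |P| − |P∩Q| = 88 − 55.2143 = 32.79.

32.79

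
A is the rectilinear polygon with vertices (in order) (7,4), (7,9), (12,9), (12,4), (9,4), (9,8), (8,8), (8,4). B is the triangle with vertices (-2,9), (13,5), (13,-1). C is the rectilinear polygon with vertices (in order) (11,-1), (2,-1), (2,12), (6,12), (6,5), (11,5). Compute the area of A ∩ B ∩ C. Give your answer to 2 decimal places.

3.00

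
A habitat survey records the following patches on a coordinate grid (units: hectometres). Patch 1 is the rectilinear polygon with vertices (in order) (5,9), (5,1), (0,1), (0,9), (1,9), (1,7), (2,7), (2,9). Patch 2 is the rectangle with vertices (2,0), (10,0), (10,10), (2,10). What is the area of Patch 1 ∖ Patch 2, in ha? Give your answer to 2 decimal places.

|Patch 1| = 38, |Patch 1∩Patch 2| = 24.
|Patch 1 ∖ Patch 2| = |Patch 1| − |Patch 1∩Patch 2| = 38 − 24 = 14.00.

14.00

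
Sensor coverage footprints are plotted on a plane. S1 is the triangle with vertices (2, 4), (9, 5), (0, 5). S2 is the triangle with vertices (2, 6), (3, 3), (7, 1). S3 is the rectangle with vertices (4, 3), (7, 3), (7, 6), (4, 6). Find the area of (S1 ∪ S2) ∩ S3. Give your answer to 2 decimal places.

2.00

|S1 ∪ S2| = 8.7197.
|(S1 ∪ S2) ∩ S3| = 2.00.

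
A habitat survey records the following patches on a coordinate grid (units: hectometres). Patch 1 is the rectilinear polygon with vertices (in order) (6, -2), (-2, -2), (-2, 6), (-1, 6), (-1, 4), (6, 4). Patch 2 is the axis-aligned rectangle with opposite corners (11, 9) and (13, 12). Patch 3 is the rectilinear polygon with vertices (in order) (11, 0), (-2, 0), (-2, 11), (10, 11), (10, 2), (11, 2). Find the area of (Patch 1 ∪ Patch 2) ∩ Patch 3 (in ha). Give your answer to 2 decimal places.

34.00

The region (Patch 1 ∪ Patch 2) ∩ Patch 3 is the polygon with vertices (-2,6), (-1,6), (-1,4), (6,4), (6,0), (-2,0).
By the shoelace formula its area is 34.00.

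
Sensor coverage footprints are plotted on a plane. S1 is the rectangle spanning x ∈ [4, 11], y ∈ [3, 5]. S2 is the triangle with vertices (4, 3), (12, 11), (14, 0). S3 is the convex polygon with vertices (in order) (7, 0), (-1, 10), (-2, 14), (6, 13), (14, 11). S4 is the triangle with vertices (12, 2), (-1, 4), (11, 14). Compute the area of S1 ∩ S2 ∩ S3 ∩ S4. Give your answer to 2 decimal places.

The intersection is the polygon with vertices (4.333,3.333), (6,5), (10.182,5), (8.909,3), (5.5,3), (4.474,3.158).
By the shoelace formula its area is 8.92.

8.92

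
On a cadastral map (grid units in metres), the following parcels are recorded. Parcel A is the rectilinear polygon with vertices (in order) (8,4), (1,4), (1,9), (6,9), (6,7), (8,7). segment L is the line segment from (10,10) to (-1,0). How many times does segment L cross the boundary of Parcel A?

The segment meets the boundary at (3.4,4), (6.7,7).

2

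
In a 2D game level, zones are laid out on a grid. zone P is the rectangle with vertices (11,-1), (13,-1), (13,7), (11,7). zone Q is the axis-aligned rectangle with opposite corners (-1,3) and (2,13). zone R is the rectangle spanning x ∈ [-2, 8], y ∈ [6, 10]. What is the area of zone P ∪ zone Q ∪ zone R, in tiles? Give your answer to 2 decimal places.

74.00

By inclusion–exclusion:
Individual areas: |zone P| = 16, |zone Q| = 30, |zone R| = 40.
|zone P∩zone Q| = 0 (no overlap).
|zone P∩zone R| = 0 (no overlap).
|zone Q∩zone R|: x∈[-1,2], y∈[6,10] → 3·4 = 12.
|zone P∩zone Q∩zone R| = 0.
|zone P ∪ zone Q ∪ zone R| = 86 − 12 + 0 = 74.00.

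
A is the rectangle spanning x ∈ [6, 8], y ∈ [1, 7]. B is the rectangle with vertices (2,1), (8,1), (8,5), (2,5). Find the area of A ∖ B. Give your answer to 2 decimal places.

4.00

|A∩B|: x∈[6,8], y∈[1,5] → 2·4 = 8.
|A| = 12.
|A ∖ B| = |A| − |A∩B| = 12 − 8 = 4.00.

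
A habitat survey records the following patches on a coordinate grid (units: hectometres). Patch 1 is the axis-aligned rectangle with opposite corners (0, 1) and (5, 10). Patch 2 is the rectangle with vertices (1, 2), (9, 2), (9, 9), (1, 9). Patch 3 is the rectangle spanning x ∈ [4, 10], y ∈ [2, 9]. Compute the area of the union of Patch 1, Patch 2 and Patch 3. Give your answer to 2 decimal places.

80.00

By inclusion–exclusion:
Individual areas: |Patch 1| = 45, |Patch 2| = 56, |Patch 3| = 42.
|Patch 1∩Patch 2|: x∈[1,5], y∈[2,9] → 4·7 = 28.
|Patch 1∩Patch 3|: x∈[4,5], y∈[2,9] → 1·7 = 7.
|Patch 2∩Patch 3|: x∈[4,9], y∈[2,9] → 5·7 = 35.
|Patch 1∩Patch 2∩Patch 3| = 7.
|Patch 1 ∪ Patch 2 ∪ Patch 3| = 143 − 70 + 7 = 80.00.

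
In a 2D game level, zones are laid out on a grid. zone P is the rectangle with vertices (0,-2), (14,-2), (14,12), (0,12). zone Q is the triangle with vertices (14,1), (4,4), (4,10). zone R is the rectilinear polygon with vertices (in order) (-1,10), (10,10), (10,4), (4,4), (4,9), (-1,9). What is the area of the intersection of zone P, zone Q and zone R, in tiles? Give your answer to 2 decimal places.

The intersection is the polygon with vertices (4,9), (4,10), (10,4.6), (10,4), (4,4).
By the shoelace formula its area is 19.80.

19.80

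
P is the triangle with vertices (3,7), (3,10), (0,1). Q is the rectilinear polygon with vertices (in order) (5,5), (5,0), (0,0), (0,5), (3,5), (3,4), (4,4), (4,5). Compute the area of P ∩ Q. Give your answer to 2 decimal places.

1.33

The intersection is the polygon with vertices (1.333,5), (2,5), (0,1).
By the shoelace formula its area is 1.33.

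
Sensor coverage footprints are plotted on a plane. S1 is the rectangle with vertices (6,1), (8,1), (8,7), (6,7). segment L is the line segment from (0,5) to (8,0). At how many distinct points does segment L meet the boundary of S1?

2

The segment meets the boundary at (6.4,1), (6,1.25).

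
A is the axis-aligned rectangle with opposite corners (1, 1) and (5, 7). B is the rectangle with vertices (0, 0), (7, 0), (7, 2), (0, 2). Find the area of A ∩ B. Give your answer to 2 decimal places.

4.00

|A∩B|: x∈[1,5], y∈[1,2] → 4·1 = 4.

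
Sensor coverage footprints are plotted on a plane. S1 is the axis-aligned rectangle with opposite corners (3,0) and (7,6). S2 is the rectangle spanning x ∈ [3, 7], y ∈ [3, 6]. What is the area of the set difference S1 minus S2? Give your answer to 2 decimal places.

12.00

|S1∩S2|: x∈[3,7], y∈[3,6] → 4·3 = 12.
|S1| = 24.
|S1 ∖ S2| = |S1| − |S1∩S2| = 24 − 12 = 12.00.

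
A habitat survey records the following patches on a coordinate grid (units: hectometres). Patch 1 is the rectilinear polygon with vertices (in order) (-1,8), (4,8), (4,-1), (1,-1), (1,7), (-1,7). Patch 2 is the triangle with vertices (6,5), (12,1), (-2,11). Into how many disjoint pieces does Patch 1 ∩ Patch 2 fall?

Patch 1 ∩ Patch 2 is a single connected region.

1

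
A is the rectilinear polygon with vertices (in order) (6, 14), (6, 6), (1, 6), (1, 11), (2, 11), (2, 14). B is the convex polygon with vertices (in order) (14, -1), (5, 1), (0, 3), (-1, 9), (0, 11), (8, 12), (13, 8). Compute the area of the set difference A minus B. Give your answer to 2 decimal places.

10.00

|A| = 37, |A∩B| = 27.
|A ∖ B| = |A| − |A∩B| = 37 − 27 = 10.00.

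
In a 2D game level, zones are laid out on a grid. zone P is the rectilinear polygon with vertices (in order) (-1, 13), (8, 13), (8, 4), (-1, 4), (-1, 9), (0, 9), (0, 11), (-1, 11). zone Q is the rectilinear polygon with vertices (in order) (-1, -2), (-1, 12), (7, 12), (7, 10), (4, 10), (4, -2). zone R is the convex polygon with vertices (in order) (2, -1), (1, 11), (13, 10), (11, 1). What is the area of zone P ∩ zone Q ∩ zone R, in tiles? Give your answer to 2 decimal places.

The intersection is the polygon with vertices (7,10), (4,10), (4,4), (1.583,4), (1,11), (7,10.5).
By the shoelace formula its area is 20.46.

20.46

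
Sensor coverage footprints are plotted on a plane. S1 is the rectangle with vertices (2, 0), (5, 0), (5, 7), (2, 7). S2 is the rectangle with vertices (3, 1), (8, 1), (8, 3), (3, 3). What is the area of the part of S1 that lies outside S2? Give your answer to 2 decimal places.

17.00

|S1∩S2|: x∈[3,5], y∈[1,3] → 2·2 = 4.
|S1| = 21.
|S1 ∖ S2| = |S1| − |S1∩S2| = 21 − 4 = 17.00.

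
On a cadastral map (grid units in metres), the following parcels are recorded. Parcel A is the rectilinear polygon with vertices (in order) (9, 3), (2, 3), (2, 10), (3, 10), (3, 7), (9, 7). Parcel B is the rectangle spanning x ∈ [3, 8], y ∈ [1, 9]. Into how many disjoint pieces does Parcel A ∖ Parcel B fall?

2

Parcel A ∖ Parcel B splits into 2 disjoint pieces (area 4, area 7).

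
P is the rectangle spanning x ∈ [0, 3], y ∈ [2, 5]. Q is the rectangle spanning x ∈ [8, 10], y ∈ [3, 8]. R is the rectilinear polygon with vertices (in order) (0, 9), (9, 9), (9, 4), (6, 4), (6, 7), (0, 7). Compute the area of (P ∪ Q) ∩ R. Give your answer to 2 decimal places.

The region (P ∪ Q) ∩ R is the polygon with vertices (8,8), (9,8), (9,4), (8,4).
By the shoelace formula its area is 4.00.

4.00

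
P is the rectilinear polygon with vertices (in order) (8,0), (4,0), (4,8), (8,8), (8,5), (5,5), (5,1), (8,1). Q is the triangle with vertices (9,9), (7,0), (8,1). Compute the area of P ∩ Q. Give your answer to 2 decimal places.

0.39

The intersection is the polygon with vertices (8,1), (7,0), (7.222,1).
By the shoelace formula its area is 0.39.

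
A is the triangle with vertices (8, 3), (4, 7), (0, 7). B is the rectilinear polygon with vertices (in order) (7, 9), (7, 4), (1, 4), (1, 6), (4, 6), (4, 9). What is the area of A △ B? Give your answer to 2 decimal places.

20.00

|A| = 8, |B| = 21, |A∩B| = 4.5.
|A △ B| = |A| + |B| − 2·|A∩B| = 8 + 21 − 9 = 20.00.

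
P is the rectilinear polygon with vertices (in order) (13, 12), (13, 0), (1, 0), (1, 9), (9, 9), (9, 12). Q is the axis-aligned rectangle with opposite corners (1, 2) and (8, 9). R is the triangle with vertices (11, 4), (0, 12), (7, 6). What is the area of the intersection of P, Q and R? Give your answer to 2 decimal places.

3.04

The intersection is the polygon with vertices (4.125,9), (8,6.182), (8,5.5), (7,6), (3.5,9).
By the shoelace formula its area is 3.04.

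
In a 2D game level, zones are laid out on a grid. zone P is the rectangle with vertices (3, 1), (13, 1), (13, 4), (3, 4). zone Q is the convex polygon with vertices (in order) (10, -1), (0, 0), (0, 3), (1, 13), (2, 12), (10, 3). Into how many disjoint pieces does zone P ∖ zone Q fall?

zone P ∖ zone Q is a single connected region.

1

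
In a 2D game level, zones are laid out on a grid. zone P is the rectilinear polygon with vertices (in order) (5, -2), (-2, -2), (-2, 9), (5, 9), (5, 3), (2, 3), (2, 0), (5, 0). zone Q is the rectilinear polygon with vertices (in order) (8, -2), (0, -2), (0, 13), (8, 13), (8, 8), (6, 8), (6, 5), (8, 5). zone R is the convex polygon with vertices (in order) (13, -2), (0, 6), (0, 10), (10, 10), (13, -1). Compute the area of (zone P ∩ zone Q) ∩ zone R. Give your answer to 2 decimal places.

22.69

The region (zone P ∩ zone Q) ∩ zone R is the polygon with vertices (0,9), (5,9), (5,3), (4.875,3), (0,6).
By the shoelace formula its area is 22.69.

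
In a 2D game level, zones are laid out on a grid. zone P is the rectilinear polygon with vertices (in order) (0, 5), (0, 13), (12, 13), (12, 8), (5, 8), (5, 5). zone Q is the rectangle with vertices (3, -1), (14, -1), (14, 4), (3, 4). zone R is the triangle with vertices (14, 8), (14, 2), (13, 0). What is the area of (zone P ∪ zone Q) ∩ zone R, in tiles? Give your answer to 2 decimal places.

The region (zone P ∪ zone Q) ∩ zone R is the polygon with vertices (14,2), (13,0), (13.5,4), (14,4).
By the shoelace formula its area is 2.00.

2.00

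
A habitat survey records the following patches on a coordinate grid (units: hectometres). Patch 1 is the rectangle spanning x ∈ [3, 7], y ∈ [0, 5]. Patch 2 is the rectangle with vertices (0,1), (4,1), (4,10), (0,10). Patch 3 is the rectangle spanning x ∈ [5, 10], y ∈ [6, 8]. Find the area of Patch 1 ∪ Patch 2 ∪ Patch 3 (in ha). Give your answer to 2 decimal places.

62.00

By inclusion–exclusion:
Individual areas: |Patch 1| = 20, |Patch 2| = 36, |Patch 3| = 10.
|Patch 1∩Patch 2|: x∈[3,4], y∈[1,5] → 1·4 = 4.
|Patch 1∩Patch 3| = 0 (no overlap).
|Patch 2∩Patch 3| = 0 (no overlap).
|Patch 1∩Patch 2∩Patch 3| = 0.
|Patch 1 ∪ Patch 2 ∪ Patch 3| = 66 − 4 + 0 = 62.00.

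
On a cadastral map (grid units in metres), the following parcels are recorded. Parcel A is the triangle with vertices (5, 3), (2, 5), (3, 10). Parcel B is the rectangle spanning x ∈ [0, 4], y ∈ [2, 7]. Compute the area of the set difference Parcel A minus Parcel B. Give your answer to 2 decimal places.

3.60

|Parcel A| = 8.5, |Parcel A∩Parcel B| = 4.8976.
|Parcel A ∖ Parcel B| = |Parcel A| − |Parcel A∩Parcel B| = 8.5 − 4.8976 = 3.60.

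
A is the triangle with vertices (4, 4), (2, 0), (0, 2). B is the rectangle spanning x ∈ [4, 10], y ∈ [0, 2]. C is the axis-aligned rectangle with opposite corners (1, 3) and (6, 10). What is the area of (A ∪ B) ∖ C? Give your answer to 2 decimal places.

|A ∪ B| = 18.
|(A ∪ B) ∩ C| = 0.75.
|(A ∪ B) ∖ C| = 18 − 0.75 = 17.25.

17.25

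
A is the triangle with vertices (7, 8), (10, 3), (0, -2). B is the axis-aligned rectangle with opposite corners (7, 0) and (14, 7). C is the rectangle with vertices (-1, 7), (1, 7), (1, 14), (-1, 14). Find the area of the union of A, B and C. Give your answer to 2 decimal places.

86.05

By inclusion–exclusion:
Individual areas: |A| = 32.5, |B| = 49, |C| = 14.
|A∩B| = 9.45.
|A∩C| = 0.
|B∩C| = 0 (no overlap).
|A∩B∩C| = 0.
|A ∪ B ∪ C| = 95.5 − 9.45 + 0 = 86.05.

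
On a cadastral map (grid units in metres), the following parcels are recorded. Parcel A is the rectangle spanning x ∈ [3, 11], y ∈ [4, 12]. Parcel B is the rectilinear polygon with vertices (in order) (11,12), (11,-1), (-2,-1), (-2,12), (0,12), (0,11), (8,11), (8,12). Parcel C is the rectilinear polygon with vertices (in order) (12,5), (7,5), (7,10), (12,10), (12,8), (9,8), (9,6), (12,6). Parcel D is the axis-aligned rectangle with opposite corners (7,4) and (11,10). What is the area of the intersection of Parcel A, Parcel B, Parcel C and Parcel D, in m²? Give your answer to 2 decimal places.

16.00

The intersection is the polygon with vertices (9,8), (9,6), (11,6), (11,5), (7,5), (7,10), (11,10), (11,8).
By the shoelace formula its area is 16.00.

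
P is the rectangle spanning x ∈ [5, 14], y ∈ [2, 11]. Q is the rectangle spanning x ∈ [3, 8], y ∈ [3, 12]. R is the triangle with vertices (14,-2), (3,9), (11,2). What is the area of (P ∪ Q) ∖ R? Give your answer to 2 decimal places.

|P ∪ Q| = 102.
|(P ∪ Q) ∩ R| = 3.5.
|(P ∪ Q) ∖ R| = 102 − 3.5 = 98.50.

98.50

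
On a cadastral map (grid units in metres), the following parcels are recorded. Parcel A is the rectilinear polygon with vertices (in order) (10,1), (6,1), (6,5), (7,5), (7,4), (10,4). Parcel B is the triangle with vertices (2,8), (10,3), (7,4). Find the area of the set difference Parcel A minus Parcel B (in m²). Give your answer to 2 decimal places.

|Parcel A| = 13, |Parcel A∩Parcel B| = 1.2875.
|Parcel A ∖ Parcel B| = |Parcel A| − |Parcel A∩Parcel B| = 13 − 1.2875 = 11.71.

11.71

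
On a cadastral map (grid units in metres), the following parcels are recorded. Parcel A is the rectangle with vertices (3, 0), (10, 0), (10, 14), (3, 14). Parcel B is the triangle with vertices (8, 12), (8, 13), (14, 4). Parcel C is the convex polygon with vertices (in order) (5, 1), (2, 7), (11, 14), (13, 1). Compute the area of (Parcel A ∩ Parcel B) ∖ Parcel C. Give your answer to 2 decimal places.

|Parcel A ∩ Parcel B| = 1.6667.
|(Parcel A ∩ Parcel B) ∩ Parcel C| = 1.3027.
|(Parcel A ∩ Parcel B) ∖ Parcel C| = 1.6667 − 1.3027 = 0.36.

0.36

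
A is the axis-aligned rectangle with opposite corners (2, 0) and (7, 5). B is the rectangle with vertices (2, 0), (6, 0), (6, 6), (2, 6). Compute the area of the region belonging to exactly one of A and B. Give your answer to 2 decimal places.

9.00

|A∩B|: x∈[2,6], y∈[0,5] → 4·5 = 20.
|A △ B| = |A| + |B| − 2·|A∩B| = 25 + 24 − 40 = 9.00.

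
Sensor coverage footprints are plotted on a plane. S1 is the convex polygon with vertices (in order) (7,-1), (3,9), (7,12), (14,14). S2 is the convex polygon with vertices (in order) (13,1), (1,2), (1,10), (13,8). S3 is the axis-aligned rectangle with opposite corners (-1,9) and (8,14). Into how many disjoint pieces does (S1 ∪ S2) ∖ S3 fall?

1

(S1 ∪ S2) ∖ S3 is a single connected region.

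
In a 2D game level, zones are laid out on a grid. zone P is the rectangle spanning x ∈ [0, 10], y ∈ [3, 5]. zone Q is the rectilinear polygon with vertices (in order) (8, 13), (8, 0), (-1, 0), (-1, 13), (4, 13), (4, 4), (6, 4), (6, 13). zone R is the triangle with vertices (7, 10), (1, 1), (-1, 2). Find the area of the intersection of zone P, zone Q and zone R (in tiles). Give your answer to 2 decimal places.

4.00

The intersection is the polygon with vertices (0,3), (2,5), (3.667,5), (2.333,3).
By the shoelace formula its area is 4.00.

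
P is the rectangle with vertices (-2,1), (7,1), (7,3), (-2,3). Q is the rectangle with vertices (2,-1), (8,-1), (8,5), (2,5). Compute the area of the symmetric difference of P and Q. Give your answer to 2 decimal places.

34.00

|P∩Q|: x∈[2,7], y∈[1,3] → 5·2 = 10.
|P △ Q| = |P| + |Q| − 2·|P∩Q| = 18 + 36 − 20 = 34.00.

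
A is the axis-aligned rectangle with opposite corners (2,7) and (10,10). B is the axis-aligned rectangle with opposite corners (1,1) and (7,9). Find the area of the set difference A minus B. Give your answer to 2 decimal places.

|A∩B|: x∈[2,7], y∈[7,9] → 5·2 = 10.
|A| = 24.
|A ∖ B| = |A| − |A∩B| = 24 − 10 = 14.00.

14.00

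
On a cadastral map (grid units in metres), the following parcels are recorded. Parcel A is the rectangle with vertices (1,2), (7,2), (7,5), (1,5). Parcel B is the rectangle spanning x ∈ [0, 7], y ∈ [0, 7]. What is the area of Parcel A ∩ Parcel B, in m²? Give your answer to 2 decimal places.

18.00

|Parcel A∩Parcel B|: x∈[1,7], y∈[2,5] → 6·3 = 18.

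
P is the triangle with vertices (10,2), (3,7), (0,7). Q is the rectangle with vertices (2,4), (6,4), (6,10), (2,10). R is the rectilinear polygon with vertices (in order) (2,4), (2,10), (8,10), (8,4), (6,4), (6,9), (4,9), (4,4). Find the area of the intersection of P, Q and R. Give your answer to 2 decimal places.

2.64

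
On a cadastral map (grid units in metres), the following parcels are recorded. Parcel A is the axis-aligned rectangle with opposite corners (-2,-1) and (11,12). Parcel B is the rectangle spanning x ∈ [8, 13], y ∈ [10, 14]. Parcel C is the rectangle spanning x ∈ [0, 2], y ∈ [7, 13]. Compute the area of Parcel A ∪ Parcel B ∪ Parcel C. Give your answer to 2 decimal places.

185.00

By inclusion–exclusion:
Individual areas: |Parcel A| = 169, |Parcel B| = 20, |Parcel C| = 12.
|Parcel A∩Parcel B|: x∈[8,11], y∈[10,12] → 3·2 = 6.
|Parcel A∩Parcel C|: x∈[0,2], y∈[7,12] → 2·5 = 10.
|Parcel B∩Parcel C| = 0 (no overlap).
|Parcel A∩Parcel B∩Parcel C| = 0.
|Parcel A ∪ Parcel B ∪ Parcel C| = 201 − 16 + 0 = 185.00.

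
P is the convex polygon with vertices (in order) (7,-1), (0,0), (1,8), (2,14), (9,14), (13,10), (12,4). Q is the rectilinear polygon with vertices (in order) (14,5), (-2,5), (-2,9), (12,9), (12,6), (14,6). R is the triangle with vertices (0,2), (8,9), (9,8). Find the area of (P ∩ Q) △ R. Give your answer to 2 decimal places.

|P ∩ Q| = 44.7292.
|(P ∩ Q) ∩ R| = 5.8929.
|(P ∩ Q) △ R| = 44.7292 + 7.5 − 11.7857 = 40.44.

40.44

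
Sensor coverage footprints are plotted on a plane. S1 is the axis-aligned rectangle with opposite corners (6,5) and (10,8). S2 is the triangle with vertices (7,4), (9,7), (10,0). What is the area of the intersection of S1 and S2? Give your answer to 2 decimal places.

1.62

The intersection is the polygon with vertices (7.667,5), (9,7), (9.286,5).
By the shoelace formula its area is 1.62.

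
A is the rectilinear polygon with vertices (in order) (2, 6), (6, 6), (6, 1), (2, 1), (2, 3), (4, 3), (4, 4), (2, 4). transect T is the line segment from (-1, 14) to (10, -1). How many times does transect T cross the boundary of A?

2

The segment meets the boundary at (6,4.455), (4.867,6).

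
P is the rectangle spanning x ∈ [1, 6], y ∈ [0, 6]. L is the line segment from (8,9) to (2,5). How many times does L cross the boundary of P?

The segment meets the boundary at (3.5,6).

1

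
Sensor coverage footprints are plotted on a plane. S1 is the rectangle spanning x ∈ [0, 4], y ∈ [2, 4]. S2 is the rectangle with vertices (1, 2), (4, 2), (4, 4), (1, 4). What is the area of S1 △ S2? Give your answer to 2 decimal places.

|S1∩S2|: x∈[1,4], y∈[2,4] → 3·2 = 6.
|S1 △ S2| = |S1| + |S2| − 2·|S1∩S2| = 8 + 6 − 12 = 2.00.

2.00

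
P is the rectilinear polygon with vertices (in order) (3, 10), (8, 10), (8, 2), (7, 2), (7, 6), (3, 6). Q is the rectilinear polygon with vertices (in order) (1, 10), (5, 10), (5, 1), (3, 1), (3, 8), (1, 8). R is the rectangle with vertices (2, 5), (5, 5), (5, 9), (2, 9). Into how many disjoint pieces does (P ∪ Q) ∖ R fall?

(P ∪ Q) ∖ R splits into 2 disjoint pieces (area 21, area 8).

2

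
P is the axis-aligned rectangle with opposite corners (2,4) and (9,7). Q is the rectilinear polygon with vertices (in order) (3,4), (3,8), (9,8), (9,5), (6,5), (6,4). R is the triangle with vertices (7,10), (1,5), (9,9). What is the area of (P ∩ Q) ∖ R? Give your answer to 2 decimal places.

14.07

|P ∩ Q| = 15.
|(P ∩ Q) ∩ R| = 0.9333.
|(P ∩ Q) ∖ R| = 15 − 0.9333 = 14.07.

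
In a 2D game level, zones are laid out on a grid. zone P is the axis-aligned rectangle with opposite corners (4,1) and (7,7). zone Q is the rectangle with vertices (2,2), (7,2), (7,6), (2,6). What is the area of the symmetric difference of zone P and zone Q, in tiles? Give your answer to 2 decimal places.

|zone P∩zone Q|: x∈[4,7], y∈[2,6] → 3·4 = 12.
|zone P △ zone Q| = |zone P| + |zone Q| − 2·|zone P∩zone Q| = 18 + 20 − 24 = 14.00.

14.00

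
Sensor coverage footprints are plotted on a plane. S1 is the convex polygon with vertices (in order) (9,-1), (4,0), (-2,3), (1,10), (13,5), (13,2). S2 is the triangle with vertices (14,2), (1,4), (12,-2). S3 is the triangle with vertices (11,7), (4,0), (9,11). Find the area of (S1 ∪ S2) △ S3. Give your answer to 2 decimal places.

|S1 ∪ S2| = 108.7787.
|(S1 ∪ S2) ∩ S3| = 12.3923.
|(S1 ∪ S2) △ S3| = 108.7787 + 21 − 24.7846 = 104.99.

104.99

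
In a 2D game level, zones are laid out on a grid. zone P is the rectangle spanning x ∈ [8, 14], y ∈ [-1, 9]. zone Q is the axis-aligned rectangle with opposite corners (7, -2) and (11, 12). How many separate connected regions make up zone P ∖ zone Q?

zone P ∖ zone Q is a single connected region.

1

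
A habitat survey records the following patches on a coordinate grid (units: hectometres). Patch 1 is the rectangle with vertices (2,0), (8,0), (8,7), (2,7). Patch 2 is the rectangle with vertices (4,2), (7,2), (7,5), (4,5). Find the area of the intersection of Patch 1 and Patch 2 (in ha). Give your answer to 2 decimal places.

9.00

|Patch 1∩Patch 2|: x∈[4,7], y∈[2,5] → 3·3 = 9.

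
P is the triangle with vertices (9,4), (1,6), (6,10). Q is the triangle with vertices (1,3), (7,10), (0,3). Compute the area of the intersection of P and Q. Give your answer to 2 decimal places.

1.39

The intersection is the polygon with vertices (2.6,5.6), (6.333,9.333), (6.368,9.263), (3.118,5.471).
By the shoelace formula its area is 1.39.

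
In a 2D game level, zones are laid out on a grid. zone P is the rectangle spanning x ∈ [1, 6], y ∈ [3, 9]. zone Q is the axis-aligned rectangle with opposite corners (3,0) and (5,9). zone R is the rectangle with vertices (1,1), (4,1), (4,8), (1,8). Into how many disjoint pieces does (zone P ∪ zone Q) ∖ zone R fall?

1

(zone P ∪ zone Q) ∖ zone R is a single connected region.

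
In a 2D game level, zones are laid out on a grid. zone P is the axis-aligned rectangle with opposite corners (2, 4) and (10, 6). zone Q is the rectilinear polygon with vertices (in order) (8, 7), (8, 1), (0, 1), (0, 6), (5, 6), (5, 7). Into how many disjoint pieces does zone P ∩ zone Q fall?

zone P ∩ zone Q is a single connected region.

1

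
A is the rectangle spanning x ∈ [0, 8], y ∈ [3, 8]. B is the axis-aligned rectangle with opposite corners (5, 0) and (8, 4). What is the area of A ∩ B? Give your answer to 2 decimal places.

3.00

|A∩B|: x∈[5,8], y∈[3,4] → 3·1 = 3.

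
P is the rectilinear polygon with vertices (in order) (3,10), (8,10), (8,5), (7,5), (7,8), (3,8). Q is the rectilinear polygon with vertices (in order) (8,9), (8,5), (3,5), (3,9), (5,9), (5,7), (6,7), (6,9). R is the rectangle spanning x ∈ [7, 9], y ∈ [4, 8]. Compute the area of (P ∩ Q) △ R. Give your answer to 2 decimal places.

|P ∩ Q| = 7.
|(P ∩ Q) ∩ R| = 3.
|(P ∩ Q) △ R| = 7 + 8 − 6 = 9.00.

9.00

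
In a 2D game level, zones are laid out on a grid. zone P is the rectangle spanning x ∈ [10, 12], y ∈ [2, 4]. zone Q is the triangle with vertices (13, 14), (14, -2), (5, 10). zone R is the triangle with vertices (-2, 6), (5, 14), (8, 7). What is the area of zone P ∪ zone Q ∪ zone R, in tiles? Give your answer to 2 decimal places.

98.84

By inclusion–exclusion:
Individual areas: |zone P| = 4, |zone Q| = 66, |zone R| = 36.5.
|zone P∩zone Q| = 3.3333.
|zone P∩zone R| = 0.
|zone Q∩zone R| = 4.3276.
|zone P∩zone Q∩zone R| = 0.
|zone P ∪ zone Q ∪ zone R| = 106.5 − 7.661 + 0 = 98.84.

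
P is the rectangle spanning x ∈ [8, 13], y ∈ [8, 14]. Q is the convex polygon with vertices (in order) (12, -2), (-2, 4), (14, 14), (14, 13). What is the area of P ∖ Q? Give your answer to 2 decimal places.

10.94

|P| = 30, |P∩Q| = 19.0625.
|P ∖ Q| = |P| − |P∩Q| = 30 − 19.0625 = 10.94.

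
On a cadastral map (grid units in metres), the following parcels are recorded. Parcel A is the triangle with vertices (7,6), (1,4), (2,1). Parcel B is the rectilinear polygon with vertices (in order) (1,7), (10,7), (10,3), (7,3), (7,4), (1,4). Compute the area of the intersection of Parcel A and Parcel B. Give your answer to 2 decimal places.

4.00

The intersection is the polygon with vertices (7,6), (5,4), (1,4).
By the shoelace formula its area is 4.00.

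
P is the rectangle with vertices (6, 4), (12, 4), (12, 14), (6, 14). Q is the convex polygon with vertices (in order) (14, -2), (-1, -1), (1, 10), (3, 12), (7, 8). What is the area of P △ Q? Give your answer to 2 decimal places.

|P| = 60, |Q| = 114.5, |P∩Q| = 10.1.
|P △ Q| = |P| + |Q| − 2·|P∩Q| = 60 + 114.5 − 20.2 = 154.30.

154.30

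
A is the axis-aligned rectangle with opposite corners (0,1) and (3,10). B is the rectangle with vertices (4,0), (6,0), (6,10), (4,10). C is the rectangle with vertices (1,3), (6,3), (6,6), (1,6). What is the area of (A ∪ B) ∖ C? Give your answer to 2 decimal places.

|A ∪ B| = 47.
|(A ∪ B) ∩ C| = 12.
|(A ∪ B) ∖ C| = 47 − 12 = 35.00.

35.00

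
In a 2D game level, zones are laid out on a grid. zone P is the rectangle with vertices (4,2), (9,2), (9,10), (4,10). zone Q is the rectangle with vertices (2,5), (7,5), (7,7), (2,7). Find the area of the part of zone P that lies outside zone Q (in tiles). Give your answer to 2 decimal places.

34.00

|zone P∩zone Q|: x∈[4,7], y∈[5,7] → 3·2 = 6.
|zone P| = 40.
|zone P ∖ zone Q| = |zone P| − |zone P∩zone Q| = 40 − 6 = 34.00.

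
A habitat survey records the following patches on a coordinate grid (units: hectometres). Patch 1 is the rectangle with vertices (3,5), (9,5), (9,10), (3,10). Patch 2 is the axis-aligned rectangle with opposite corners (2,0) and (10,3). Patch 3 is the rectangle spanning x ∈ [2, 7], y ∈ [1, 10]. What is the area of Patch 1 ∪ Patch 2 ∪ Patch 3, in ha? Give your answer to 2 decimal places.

By inclusion–exclusion:
Individual areas: |Patch 1| = 30, |Patch 2| = 24, |Patch 3| = 45.
|Patch 1∩Patch 2| = 0 (no overlap).
|Patch 1∩Patch 3|: x∈[3,7], y∈[5,10] → 4·5 = 20.
|Patch 2∩Patch 3|: x∈[2,7], y∈[1,3] → 5·2 = 10.
|Patch 1∩Patch 2∩Patch 3| = 0.
|Patch 1 ∪ Patch 2 ∪ Patch 3| = 99 − 30 + 0 = 69.00.

69.00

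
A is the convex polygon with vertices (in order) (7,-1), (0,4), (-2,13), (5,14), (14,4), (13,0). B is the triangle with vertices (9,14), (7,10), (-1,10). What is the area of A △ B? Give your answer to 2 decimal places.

|A| = 149, |B| = 16, |A∩B| = 12.6387.
|A △ B| = |A| + |B| − 2·|A∩B| = 149 + 16 − 25.2773 = 139.72.

139.72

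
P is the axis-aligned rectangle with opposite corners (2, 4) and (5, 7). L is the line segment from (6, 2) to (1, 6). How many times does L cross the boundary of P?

The segment meets the boundary at (2,5.2), (3.5,4).

2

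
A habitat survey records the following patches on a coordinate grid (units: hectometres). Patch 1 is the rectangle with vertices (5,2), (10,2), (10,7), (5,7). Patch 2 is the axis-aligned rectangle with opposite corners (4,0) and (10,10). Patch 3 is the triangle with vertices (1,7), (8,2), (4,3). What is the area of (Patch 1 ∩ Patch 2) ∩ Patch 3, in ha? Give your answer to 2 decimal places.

The region (Patch 1 ∩ Patch 2) ∩ Patch 3 is the polygon with vertices (5,4.143), (8,2), (5,2.75).
By the shoelace formula its area is 2.09.

2.09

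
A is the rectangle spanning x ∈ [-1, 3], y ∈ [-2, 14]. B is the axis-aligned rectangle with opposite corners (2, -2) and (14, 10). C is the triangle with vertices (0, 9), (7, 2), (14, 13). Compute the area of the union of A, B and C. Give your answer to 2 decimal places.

208.89

By inclusion–exclusion:
Individual areas: |A| = 64, |B| = 144, |C| = 63.
|A∩B|: x∈[2,3], y∈[-2,10] → 1·12 = 12.
|A∩C| = 5.7857.
|B∩C| = 47.5422.
|A∩B∩C| = 3.2143.
|A ∪ B ∪ C| = 271 − 65.3279 + 3.2143 = 208.89.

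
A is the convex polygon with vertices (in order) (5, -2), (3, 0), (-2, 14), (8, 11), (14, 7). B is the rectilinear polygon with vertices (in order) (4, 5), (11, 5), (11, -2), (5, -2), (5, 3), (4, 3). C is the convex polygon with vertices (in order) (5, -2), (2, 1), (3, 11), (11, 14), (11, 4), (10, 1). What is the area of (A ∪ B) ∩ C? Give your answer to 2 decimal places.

93.81

|A ∪ B| = 141.5.
|(A ∪ B) ∩ C| = 93.81.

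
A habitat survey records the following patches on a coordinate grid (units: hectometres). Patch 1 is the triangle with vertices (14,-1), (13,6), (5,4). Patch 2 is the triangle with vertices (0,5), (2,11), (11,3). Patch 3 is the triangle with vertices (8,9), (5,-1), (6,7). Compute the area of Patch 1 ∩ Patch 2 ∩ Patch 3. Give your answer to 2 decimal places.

The intersection is the polygon with vertices (5.622,3.978), (5.645,4.161), (6.622,4.405), (6.448,3.828).
By the shoelace formula its area is 0.34.

0.34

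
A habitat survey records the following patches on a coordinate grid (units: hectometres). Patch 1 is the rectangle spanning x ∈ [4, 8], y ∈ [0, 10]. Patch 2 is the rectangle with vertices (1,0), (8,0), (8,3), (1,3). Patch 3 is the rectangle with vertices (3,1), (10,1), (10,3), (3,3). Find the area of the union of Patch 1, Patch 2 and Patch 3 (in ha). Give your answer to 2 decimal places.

53.00

By inclusion–exclusion:
Individual areas: |Patch 1| = 40, |Patch 2| = 21, |Patch 3| = 14.
|Patch 1∩Patch 2|: x∈[4,8], y∈[0,3] → 4·3 = 12.
|Patch 1∩Patch 3|: x∈[4,8], y∈[1,3] → 4·2 = 8.
|Patch 2∩Patch 3|: x∈[3,8], y∈[1,3] → 5·2 = 10.
|Patch 1∩Patch 2∩Patch 3| = 8.
|Patch 1 ∪ Patch 2 ∪ Patch 3| = 75 − 30 + 8 = 53.00.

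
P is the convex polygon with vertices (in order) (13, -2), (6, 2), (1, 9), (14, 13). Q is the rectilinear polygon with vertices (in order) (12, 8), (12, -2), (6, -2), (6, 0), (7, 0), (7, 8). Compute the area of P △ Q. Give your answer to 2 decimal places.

|P| = 110, |Q| = 52, |P∩Q| = 40.
|P △ Q| = |P| + |Q| − 2·|P∩Q| = 110 + 52 − 80 = 82.00.

82.00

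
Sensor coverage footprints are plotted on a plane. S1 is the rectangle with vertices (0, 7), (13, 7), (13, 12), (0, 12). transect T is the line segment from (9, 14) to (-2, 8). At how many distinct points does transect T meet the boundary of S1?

2

The segment meets the boundary at (0,9.091), (5.333,12).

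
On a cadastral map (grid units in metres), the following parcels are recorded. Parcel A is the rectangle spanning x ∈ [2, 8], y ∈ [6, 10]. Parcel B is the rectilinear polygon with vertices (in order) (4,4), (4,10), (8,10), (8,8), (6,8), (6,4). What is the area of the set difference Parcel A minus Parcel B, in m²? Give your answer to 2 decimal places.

12.00

|Parcel A| = 24, |Parcel A∩Parcel B| = 12.
|Parcel A ∖ Parcel B| = |Parcel A| − |Parcel A∩Parcel B| = 24 − 12 = 12.00.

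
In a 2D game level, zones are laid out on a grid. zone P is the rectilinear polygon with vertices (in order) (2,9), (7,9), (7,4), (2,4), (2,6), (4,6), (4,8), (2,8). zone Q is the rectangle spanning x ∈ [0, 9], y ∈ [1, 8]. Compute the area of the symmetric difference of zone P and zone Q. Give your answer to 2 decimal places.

52.00

|zone P| = 21, |zone Q| = 63, |zone P∩zone Q| = 16.
|zone P △ zone Q| = |zone P| + |zone Q| − 2·|zone P∩zone Q| = 21 + 63 − 32 = 52.00.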